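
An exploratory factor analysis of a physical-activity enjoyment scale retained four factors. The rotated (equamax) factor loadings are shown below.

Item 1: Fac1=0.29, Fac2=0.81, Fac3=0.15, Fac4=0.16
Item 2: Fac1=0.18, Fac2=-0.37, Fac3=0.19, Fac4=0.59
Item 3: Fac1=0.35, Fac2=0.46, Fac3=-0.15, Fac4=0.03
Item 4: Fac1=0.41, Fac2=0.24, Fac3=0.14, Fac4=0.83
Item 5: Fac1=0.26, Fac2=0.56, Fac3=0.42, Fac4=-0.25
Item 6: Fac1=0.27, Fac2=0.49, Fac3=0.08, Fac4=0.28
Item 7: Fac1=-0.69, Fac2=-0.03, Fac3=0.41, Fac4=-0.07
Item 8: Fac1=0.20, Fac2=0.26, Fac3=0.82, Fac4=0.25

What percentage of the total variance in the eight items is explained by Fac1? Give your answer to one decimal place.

13.3%

SS loadings for Fac1 = 0.29² + 0.18² + 0.35² + 0.41² + 0.26² + 0.27² + (-0.69)² + 0.20² = 1.0637
With 8 standardized items, total variance = 8. Proportion = 1.0637/8 = 0.1330 → 13.30%.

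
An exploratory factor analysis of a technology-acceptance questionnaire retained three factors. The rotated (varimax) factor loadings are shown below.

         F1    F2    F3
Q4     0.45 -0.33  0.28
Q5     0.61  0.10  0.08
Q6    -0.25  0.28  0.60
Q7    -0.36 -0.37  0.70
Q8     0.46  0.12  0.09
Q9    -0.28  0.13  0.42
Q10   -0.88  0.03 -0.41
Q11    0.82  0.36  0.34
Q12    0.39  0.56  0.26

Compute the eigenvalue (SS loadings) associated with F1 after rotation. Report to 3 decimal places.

2.656

SS loadings for F1 = 0.45² + 0.61² + (-0.25)² + (-0.36)² + 0.46² + (-0.28)² + (-0.88)² + 0.82² + 0.39² = 0.2025 + 0.3721 + 0.0625 + 0.1296 + 0.2116 + 0.0784 + 0.7744 + 0.6724 + 0.1521 = 2.6556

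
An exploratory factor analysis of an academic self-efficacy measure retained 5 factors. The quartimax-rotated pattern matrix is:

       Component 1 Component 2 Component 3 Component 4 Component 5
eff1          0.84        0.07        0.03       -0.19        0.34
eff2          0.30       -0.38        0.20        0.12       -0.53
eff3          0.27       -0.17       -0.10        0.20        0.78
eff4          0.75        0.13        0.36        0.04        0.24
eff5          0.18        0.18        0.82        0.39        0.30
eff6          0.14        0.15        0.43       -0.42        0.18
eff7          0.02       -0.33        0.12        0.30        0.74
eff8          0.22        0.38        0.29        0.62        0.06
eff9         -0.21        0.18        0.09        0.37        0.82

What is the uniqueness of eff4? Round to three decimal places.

h² = 0.75² + 0.13² + 0.36² + 0.04² + 0.24² = 0.5625 + 0.0169 + 0.1296 + 0.0016 + 0.0576 = 0.7682
Uniqueness u² = 1 − h² = 1 − 0.7682 = 0.2318

0.232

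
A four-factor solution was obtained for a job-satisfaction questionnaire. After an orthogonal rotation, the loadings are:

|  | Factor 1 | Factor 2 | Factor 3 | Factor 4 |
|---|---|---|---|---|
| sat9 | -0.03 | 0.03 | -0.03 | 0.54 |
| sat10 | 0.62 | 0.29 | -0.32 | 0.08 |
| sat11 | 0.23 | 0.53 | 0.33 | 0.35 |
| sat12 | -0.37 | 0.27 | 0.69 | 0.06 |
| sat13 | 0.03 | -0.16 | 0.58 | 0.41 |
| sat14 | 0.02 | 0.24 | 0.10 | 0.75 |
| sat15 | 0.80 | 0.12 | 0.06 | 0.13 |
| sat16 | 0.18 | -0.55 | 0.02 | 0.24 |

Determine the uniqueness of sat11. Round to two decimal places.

0.43

h² = 0.23² + 0.53² + 0.33² + 0.35² = 0.0529 + 0.2809 + 0.1089 + 0.1225 = 0.5652
Uniqueness u² = 1 − h² = 1 − 0.5652 = 0.4348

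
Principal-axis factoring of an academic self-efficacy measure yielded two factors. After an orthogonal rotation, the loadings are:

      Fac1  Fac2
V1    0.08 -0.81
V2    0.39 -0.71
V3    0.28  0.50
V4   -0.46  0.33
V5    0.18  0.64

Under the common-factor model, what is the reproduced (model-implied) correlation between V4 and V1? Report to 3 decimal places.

r̂ = Σ λ_i·λ_j across factors = (-0.46)(0.08) + (0.33)(-0.81)
  = -0.0368 -0.2673 = -0.3041

-0.304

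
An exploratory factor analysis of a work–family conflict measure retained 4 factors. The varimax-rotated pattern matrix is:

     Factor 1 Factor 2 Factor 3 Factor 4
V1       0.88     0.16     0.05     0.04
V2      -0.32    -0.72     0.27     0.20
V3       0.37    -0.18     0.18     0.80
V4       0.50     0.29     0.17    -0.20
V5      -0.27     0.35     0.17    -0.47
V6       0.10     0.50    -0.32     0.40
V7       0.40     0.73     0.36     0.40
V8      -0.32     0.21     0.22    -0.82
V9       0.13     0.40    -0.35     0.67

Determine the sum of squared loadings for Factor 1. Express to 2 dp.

1.63

SS loadings for Factor 1 = 0.88² + (-0.32)² + 0.37² + 0.50² + (-0.27)² + 0.10² + 0.40² + (-0.32)² + 0.13² = 0.7744 + 0.1024 + 0.1369 + 0.2500 + 0.0729 + 0.0100 + 0.1600 + 0.1024 + 0.0169 = 1.6259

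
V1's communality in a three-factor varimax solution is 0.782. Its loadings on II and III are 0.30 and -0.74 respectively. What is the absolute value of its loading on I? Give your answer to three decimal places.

0.380

Under orthogonal rotation h² = Σλ², so λ_I² = h² − (0.6376) = 0.782 − 0.6376 = 0.1444.
|λ| = √0.1444 = 0.3800.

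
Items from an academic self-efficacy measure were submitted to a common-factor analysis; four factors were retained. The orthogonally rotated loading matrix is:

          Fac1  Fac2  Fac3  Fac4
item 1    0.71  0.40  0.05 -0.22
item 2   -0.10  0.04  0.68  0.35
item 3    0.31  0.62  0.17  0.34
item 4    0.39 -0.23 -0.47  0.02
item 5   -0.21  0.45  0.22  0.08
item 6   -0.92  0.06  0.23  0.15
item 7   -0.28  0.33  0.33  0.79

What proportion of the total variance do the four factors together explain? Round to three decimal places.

0.644

Communalities: 0.7150, 0.5965, 0.6250, 0.4263, 0.3014, 0.9254, 0.9203; Σh² = 4.5099.
Total variance with 7 standardized items is 7, so the solution explains 4.5099/7 = 0.6443.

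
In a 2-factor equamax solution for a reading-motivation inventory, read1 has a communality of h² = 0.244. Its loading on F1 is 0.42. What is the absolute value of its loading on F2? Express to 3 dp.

0.260

Under orthogonal rotation h² = Σλ², so λ_F2² = h² − (0.1764) = 0.244 − 0.1764 = 0.0676.
|λ| = √0.0676 = 0.2600.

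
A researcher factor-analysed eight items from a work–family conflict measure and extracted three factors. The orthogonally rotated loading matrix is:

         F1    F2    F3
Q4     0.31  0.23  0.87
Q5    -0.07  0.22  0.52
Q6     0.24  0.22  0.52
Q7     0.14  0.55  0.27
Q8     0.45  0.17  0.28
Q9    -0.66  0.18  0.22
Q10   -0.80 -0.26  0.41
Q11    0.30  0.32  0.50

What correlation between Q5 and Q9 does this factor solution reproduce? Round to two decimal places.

0.20

r̂ = Σ λ_i·λ_j across factors = (-0.07)(-0.66) + (0.22)(0.18) + (0.52)(0.22)
  = +0.0462 +0.0396 +0.1144 = 0.2002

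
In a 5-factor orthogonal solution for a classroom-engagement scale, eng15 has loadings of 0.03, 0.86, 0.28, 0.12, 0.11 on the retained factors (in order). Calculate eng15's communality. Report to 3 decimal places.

h² = 0.03² + 0.86² + 0.28² + 0.12² + 0.11² = 0.0009 + 0.7396 + 0.0784 + 0.0144 + 0.0121 = 0.8454

0.845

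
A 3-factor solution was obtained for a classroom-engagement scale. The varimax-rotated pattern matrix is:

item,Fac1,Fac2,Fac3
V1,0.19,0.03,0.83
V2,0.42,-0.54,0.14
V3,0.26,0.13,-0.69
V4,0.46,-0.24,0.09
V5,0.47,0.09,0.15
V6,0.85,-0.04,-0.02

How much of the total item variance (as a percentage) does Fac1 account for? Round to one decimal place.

SS loadings for Fac1 = 0.19² + 0.42² + 0.26² + 0.46² + 0.47² + 0.85² = 1.4351
With 6 standardized items, total variance = 6. Proportion = 1.4351/6 = 0.2392 → 23.92%.

23.9%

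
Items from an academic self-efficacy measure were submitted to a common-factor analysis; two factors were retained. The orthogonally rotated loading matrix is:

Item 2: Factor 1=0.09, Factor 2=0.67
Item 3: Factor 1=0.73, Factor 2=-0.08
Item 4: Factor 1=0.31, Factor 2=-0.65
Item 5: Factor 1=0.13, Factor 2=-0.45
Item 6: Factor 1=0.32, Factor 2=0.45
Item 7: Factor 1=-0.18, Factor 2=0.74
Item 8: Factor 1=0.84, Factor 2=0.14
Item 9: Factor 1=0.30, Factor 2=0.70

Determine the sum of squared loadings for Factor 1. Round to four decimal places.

SS loadings for Factor 1 = 0.09² + 0.73² + 0.31² + 0.13² + 0.32² + (-0.18)² + 0.84² + 0.30² = 0.0081 + 0.5329 + 0.0961 + 0.0169 + 0.1024 + 0.0324 + 0.7056 + 0.0900 = 1.5844

1.5844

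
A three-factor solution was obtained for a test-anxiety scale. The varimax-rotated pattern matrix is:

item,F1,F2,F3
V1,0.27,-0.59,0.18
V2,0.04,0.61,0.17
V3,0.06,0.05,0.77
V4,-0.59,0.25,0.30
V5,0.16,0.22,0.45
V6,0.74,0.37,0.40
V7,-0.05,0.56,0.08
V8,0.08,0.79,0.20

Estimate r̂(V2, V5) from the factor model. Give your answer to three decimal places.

0.217

r̂ = Σ λ_i·λ_j across factors = (0.04)(0.16) + (0.61)(0.22) + (0.17)(0.45)
  = +0.0064 +0.1342 +0.0765 = 0.2171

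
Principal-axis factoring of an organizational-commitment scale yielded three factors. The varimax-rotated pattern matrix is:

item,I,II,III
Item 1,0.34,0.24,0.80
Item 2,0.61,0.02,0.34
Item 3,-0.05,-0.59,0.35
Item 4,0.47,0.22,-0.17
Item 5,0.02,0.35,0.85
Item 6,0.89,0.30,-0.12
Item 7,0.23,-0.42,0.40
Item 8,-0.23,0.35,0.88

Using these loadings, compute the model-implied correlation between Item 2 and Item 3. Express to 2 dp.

r̂ = Σ λ_i·λ_j across factors = (0.61)(-0.05) + (0.02)(-0.59) + (0.34)(0.35)
  = -0.0305 -0.0118 +0.1190 = 0.0767

0.08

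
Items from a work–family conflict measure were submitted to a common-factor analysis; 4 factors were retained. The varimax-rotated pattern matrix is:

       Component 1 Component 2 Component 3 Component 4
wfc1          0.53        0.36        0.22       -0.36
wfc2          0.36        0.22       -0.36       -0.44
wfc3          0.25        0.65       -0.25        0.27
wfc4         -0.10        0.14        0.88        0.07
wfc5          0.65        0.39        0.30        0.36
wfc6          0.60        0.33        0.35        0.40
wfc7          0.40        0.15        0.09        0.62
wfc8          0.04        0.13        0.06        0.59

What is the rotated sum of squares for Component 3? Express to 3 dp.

1.239

SS loadings for Component 3 = 0.22² + (-0.36)² + (-0.25)² + 0.88² + 0.30² + 0.35² + 0.09² + 0.06² = 0.0484 + 0.1296 + 0.0625 + 0.7744 + 0.0900 + 0.1225 + 0.0081 + 0.0036 = 1.2391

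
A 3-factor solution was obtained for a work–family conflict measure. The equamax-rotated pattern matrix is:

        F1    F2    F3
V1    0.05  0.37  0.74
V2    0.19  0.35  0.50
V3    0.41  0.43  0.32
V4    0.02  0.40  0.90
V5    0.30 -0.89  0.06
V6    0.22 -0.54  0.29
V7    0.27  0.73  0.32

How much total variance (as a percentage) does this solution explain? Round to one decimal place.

64.8%

SS loadings by factor: 0.4184, 2.2209, 1.9001; total = 4.5394.
Total variance with 7 standardized items is 7, so the solution explains 4.5394/7 = 0.6485 = 64.85%.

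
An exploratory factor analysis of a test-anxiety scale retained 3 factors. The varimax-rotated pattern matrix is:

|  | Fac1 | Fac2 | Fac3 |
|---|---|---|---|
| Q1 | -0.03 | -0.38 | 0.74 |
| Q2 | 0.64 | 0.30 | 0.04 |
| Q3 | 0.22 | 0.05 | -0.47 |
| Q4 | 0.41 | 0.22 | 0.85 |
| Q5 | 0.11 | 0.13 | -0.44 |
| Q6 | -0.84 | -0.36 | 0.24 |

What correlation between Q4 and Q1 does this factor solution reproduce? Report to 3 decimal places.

r̂ = Σ λ_i·λ_j across factors = (0.41)(-0.03) + (0.22)(-0.38) + (0.85)(0.74)
  = -0.0123 -0.0836 +0.6290 = 0.5331

0.533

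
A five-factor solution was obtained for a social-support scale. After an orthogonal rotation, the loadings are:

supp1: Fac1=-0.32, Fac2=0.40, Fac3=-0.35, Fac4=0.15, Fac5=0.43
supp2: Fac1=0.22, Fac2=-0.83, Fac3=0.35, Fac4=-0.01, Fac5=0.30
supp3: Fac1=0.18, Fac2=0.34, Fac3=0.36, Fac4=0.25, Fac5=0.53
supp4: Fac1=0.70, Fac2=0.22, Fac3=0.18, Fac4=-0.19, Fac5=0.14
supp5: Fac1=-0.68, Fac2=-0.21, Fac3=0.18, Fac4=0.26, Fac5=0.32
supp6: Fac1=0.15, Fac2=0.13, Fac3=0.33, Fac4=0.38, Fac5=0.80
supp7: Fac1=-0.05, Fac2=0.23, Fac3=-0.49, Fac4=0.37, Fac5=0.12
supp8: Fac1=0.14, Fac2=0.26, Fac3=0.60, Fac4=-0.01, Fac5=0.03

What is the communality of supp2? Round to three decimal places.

h² = 0.22² + (-0.83)² + 0.35² + (-0.01)² + 0.30² = 0.0484 + 0.6889 + 0.1225 + 0.0001 + 0.0900 = 0.9499

0.950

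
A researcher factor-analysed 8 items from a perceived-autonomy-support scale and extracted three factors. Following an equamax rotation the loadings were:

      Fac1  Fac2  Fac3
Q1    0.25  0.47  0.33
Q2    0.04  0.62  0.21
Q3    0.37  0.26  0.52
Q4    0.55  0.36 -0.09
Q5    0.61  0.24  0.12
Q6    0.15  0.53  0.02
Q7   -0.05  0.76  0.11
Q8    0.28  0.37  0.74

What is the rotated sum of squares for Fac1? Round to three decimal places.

0.979

SS loadings for Fac1 = 0.25² + 0.04² + 0.37² + 0.55² + 0.61² + 0.15² + (-0.05)² + 0.28² = 0.0625 + 0.0016 + 0.1369 + 0.3025 + 0.3721 + 0.0225 + 0.0025 + 0.0784 = 0.9790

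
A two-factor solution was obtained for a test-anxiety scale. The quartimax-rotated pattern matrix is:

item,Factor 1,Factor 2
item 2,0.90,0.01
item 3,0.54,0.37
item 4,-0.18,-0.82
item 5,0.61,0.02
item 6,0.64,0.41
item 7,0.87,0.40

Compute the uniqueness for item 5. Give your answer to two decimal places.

0.63

h² = 0.61² + 0.02² = 0.3721 + 0.0004 = 0.3725
Uniqueness u² = 1 − h² = 1 − 0.3725 = 0.6275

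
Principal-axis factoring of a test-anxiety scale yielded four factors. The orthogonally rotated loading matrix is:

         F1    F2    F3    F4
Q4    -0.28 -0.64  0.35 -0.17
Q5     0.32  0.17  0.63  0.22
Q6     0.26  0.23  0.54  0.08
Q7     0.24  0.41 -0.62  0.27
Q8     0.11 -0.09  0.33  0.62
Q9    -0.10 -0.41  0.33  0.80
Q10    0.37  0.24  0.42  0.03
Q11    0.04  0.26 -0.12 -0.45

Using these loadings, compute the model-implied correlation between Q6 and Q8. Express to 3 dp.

r̂ = Σ λ_i·λ_j across factors = (0.26)(0.11) + (0.23)(-0.09) + (0.54)(0.33) + (0.08)(0.62)
  = +0.0286 -0.0207 +0.1782 +0.0496 = 0.2357

0.236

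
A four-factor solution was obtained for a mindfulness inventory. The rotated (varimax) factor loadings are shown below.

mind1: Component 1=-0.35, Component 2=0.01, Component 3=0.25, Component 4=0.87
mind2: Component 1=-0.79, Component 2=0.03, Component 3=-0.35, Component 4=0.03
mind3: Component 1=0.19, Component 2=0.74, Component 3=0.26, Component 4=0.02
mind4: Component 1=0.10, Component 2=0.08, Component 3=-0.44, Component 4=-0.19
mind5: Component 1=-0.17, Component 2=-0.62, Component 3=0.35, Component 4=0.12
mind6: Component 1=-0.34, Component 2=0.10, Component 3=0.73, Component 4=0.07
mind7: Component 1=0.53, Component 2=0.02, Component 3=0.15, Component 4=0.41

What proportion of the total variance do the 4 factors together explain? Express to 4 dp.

0.6105

SS loadings by factor: 1.2181, 0.9498, 1.1241, 0.9817; total = 4.2737.
Total variance with 7 standardized items is 7, so the solution explains 4.2737/7 = 0.6105.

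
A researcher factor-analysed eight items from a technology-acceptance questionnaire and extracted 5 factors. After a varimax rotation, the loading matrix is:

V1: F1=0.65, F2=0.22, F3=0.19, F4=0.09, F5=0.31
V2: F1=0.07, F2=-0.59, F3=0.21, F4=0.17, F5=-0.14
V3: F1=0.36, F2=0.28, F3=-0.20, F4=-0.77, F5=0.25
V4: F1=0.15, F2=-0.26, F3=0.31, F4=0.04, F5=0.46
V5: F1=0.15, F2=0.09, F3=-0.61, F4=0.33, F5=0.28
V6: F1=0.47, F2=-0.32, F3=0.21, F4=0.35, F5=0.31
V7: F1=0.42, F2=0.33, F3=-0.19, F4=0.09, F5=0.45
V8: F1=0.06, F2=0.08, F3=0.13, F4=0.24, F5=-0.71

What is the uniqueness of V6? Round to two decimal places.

h² = 0.47² + (-0.32)² + 0.21² + 0.35² + 0.31² = 0.2209 + 0.1024 + 0.0441 + 0.1225 + 0.0961 = 0.5860
Uniqueness u² = 1 − h² = 1 − 0.5860 = 0.4140

0.41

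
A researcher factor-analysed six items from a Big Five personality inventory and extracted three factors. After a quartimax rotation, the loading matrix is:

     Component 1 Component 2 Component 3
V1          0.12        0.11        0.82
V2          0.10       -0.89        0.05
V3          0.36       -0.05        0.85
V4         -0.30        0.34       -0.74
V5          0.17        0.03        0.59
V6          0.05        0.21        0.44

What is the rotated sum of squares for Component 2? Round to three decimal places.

0.967

SS loadings for Component 2 = 0.11² + (-0.89)² + (-0.05)² + 0.34² + 0.03² + 0.21² = 0.0121 + 0.7921 + 0.0025 + 0.1156 + 0.0009 + 0.0441 = 0.9673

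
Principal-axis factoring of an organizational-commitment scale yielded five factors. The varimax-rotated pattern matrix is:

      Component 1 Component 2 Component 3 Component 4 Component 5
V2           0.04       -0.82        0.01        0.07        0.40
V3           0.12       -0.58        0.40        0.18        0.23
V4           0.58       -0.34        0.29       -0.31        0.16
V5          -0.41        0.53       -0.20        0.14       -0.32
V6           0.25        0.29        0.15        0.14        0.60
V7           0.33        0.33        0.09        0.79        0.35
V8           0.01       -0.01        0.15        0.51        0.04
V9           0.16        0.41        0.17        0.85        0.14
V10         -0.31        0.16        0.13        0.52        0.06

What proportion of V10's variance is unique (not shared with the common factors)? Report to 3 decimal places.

h² = (-0.31)² + 0.16² + 0.13² + 0.52² + 0.06² = 0.0961 + 0.0256 + 0.0169 + 0.2704 + 0.0036 = 0.4126
Uniqueness u² = 1 − h² = 1 − 0.4126 = 0.5874

0.587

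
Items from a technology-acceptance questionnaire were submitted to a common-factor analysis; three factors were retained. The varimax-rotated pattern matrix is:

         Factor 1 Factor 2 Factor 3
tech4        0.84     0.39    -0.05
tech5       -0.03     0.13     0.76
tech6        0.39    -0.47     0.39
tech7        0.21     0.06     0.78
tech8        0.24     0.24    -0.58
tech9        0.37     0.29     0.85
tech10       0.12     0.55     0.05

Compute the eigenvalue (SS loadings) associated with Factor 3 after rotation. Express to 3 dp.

2.402

SS loadings for Factor 3 = (-0.05)² + 0.76² + 0.39² + 0.78² + (-0.58)² + 0.85² + 0.05² = 0.0025 + 0.5776 + 0.1521 + 0.6084 + 0.3364 + 0.7225 + 0.0025 = 2.4020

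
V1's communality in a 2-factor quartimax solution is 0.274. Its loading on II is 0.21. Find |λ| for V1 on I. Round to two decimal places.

Under orthogonal rotation h² = Σλ², so λ_I² = h² − (0.0441) = 0.274 − 0.0441 = 0.2299.
|λ| = √0.2299 = 0.4795.

0.48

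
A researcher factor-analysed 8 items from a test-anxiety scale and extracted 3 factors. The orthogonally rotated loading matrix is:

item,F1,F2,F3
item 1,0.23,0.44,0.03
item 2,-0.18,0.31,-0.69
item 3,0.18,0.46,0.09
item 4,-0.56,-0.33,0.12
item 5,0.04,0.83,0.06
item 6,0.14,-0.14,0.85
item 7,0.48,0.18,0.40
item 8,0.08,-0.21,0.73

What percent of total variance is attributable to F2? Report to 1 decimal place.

SS loadings for F2 = 0.44² + 0.31² + 0.46² + (-0.33)² + 0.83² + (-0.14)² + 0.18² + (-0.21)² = 1.3952
With 8 standardized items, total variance = 8. Proportion = 1.3952/8 = 0.1744 → 17.44%.

17.4%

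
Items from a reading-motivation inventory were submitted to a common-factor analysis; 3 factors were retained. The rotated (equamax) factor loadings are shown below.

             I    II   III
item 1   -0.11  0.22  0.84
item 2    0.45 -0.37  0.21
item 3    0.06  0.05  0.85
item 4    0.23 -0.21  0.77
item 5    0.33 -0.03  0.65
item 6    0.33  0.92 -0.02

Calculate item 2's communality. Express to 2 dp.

h² = 0.45² + (-0.37)² + 0.21² = 0.2025 + 0.1369 + 0.0441 = 0.3835

0.38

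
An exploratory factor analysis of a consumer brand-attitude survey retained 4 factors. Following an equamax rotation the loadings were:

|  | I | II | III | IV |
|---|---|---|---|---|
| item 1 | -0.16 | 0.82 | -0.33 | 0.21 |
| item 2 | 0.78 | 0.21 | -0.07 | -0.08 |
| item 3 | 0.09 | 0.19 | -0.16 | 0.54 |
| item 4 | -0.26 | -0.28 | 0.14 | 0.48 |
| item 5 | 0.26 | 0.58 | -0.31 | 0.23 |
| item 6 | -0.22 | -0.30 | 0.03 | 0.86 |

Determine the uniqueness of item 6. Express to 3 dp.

0.121

h² = (-0.22)² + (-0.30)² + 0.03² + 0.86² = 0.0484 + 0.0900 + 0.0009 + 0.7396 = 0.8789
Uniqueness u² = 1 − h² = 1 − 0.8789 = 0.1211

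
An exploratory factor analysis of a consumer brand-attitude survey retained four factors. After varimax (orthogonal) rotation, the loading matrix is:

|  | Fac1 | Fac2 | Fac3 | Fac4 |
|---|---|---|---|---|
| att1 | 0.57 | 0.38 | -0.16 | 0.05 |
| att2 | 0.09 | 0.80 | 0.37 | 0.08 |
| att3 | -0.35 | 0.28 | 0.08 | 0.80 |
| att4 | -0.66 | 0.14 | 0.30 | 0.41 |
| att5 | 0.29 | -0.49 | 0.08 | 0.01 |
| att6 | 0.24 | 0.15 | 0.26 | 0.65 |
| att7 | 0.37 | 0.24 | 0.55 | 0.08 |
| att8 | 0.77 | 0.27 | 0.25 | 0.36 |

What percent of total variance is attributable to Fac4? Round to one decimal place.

17.2%

SS loadings for Fac4 = 0.05² + 0.08² + 0.80² + 0.41² + 0.01² + 0.65² + 0.08² + 0.36² = 1.3756
With 8 standardized items, total variance = 8. Proportion = 1.3756/8 = 0.1720 → 17.20%.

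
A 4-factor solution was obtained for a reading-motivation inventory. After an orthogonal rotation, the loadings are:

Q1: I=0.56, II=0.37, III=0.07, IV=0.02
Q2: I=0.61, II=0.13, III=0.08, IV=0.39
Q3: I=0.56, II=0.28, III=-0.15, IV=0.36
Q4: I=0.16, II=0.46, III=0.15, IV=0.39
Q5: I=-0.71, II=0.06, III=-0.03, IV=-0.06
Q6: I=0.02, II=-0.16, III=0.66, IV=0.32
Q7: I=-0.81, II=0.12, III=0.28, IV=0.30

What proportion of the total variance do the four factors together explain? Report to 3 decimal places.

0.553

Communalities: 0.4558, 0.5475, 0.5441, 0.4118, 0.5122, 0.5640, 0.8389; Σh² = 3.8743.
Total variance with 7 standardized items is 7, so the solution explains 3.8743/7 = 0.5535.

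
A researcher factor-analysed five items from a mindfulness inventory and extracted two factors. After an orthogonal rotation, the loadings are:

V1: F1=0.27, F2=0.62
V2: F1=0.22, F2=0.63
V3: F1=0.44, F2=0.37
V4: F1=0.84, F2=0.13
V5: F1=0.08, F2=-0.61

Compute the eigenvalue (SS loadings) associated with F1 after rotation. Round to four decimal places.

1.0269

SS loadings for F1 = 0.27² + 0.22² + 0.44² + 0.84² + 0.08² = 0.0729 + 0.0484 + 0.1936 + 0.7056 + 0.0064 = 1.0269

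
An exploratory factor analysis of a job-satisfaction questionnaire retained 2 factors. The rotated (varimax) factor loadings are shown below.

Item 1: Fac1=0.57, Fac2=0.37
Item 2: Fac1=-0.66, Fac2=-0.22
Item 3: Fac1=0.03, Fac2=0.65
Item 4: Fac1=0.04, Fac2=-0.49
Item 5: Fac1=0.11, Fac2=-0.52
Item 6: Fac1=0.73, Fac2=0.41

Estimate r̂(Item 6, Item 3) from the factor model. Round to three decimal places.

r̂ = Σ λ_i·λ_j across factors = (0.73)(0.03) + (0.41)(0.65)
  = +0.0219 +0.2665 = 0.2884

0.288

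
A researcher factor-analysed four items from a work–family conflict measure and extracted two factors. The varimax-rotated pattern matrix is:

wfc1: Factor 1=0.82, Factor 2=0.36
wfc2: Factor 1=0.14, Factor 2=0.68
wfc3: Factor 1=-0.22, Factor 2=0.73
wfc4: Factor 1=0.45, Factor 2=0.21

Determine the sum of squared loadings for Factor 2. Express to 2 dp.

SS loadings for Factor 2 = 0.36² + 0.68² + 0.73² + 0.21² = 0.1296 + 0.4624 + 0.5329 + 0.0441 = 1.1690

1.17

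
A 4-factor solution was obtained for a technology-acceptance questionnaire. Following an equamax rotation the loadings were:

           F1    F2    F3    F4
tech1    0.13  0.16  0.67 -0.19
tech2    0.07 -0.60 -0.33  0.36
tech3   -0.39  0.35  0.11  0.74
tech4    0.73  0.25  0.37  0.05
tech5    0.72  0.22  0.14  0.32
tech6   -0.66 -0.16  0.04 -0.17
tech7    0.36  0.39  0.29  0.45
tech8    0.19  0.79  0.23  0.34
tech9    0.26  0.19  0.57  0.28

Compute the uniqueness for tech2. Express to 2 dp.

h² = 0.07² + (-0.60)² + (-0.33)² + 0.36² = 0.0049 + 0.3600 + 0.1089 + 0.1296 = 0.6034
Uniqueness u² = 1 − h² = 1 − 0.6034 = 0.3966

0.40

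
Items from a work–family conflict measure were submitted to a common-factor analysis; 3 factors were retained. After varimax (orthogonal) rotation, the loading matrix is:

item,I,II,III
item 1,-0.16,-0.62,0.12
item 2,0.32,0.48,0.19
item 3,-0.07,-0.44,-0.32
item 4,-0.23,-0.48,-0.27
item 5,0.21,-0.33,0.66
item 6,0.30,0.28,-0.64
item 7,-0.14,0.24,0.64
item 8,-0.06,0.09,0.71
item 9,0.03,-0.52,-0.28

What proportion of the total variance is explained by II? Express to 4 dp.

SS loadings for II = (-0.62)² + 0.48² + (-0.44)² + (-0.48)² + (-0.33)² + 0.28² + 0.24² + 0.09² + (-0.52)² = 1.5622
Proportion of variance = 1.5622 / 9 = 0.1736.

0.1736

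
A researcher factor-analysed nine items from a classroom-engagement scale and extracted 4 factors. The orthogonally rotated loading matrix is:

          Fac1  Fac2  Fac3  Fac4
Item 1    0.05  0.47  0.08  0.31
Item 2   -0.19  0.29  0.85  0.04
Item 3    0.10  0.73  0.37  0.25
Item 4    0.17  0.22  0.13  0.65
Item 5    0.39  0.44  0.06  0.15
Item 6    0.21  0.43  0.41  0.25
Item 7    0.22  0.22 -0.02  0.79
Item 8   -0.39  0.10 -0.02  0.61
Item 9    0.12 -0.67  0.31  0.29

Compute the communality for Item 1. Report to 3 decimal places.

h² = 0.05² + 0.47² + 0.08² + 0.31² = 0.0025 + 0.2209 + 0.0064 + 0.0961 = 0.3259

0.326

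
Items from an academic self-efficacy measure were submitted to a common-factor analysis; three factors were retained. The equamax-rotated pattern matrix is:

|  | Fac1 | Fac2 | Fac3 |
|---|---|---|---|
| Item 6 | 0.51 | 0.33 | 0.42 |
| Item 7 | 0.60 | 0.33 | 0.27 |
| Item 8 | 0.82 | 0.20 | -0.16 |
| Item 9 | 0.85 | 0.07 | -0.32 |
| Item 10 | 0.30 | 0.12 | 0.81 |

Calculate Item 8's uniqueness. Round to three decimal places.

h² = 0.82² + 0.20² + (-0.16)² = 0.6724 + 0.0400 + 0.0256 = 0.7380
Uniqueness u² = 1 − h² = 1 − 0.7380 = 0.2620

0.262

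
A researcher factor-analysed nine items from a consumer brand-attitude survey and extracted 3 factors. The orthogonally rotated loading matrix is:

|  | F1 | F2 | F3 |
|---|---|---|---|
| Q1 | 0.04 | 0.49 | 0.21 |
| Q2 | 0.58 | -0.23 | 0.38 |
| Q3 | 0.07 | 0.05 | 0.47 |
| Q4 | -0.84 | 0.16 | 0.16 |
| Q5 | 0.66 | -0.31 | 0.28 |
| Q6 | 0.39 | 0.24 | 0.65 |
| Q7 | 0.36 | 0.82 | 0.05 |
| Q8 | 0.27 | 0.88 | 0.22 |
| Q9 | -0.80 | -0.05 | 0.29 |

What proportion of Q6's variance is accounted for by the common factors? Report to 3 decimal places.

h² = 0.39² + 0.24² + 0.65² = 0.1521 + 0.0576 + 0.4225 = 0.6322

0.632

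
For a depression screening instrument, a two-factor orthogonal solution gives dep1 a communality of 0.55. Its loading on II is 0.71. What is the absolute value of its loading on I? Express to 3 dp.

0.214

Under orthogonal rotation h² = Σλ², so λ_I² = h² − (0.5041) = 0.55 − 0.5041 = 0.0459.
|λ| = √0.0459 = 0.2142.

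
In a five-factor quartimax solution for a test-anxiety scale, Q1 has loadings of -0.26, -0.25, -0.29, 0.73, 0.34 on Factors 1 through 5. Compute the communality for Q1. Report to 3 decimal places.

0.863

h² = (-0.26)² + (-0.25)² + (-0.29)² + 0.73² + 0.34² = 0.0676 + 0.0625 + 0.0841 + 0.5329 + 0.1156 = 0.8627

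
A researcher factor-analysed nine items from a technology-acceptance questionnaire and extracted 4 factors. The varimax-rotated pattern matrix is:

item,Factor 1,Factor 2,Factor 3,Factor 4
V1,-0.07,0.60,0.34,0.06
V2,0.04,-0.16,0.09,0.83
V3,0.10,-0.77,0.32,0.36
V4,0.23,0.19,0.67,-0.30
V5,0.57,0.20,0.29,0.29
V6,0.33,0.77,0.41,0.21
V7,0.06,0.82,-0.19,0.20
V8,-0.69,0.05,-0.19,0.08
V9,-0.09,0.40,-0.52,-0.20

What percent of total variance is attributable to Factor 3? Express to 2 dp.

SS loadings for Factor 3 = 0.34² + 0.09² + 0.32² + 0.67² + 0.29² + 0.41² + (-0.19)² + (-0.19)² + (-0.52)² = 1.2698
With 9 standardized items, total variance = 9. Proportion = 1.2698/9 = 0.1411 → 14.11%.

14.11%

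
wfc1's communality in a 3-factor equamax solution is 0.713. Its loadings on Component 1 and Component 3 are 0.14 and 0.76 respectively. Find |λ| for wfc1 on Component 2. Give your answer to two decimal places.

0.34

Under orthogonal rotation h² = Σλ², so λ_Component 2² = h² − (0.5972) = 0.713 − 0.5972 = 0.1158.
|λ| = √0.1158 = 0.3403.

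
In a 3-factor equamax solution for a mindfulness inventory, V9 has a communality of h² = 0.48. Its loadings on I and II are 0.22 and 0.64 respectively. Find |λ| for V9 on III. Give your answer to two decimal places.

Under orthogonal rotation h² = Σλ², so λ_III² = h² − (0.4580) = 0.48 − 0.4580 = 0.0220.
|λ| = √0.0220 = 0.1483.

0.15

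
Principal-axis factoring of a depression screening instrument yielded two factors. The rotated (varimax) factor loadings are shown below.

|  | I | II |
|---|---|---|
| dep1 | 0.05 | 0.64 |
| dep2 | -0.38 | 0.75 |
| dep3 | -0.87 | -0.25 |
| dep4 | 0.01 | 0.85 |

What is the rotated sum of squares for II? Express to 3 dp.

SS loadings for II = 0.64² + 0.75² + (-0.25)² + 0.85² = 0.4096 + 0.5625 + 0.0625 + 0.7225 = 1.7571

1.757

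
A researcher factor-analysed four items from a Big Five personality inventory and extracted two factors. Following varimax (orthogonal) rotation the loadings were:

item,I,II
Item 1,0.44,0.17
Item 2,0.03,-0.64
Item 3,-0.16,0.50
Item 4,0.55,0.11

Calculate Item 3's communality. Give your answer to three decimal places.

h² = (-0.16)² + 0.50² = 0.0256 + 0.2500 = 0.2756

0.276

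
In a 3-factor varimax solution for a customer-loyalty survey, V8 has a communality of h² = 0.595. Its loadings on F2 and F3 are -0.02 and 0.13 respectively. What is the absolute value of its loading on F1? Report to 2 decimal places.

Under orthogonal rotation h² = Σλ², so λ_F1² = h² − (0.0173) = 0.595 − 0.0173 = 0.5777.
|λ| = √0.5777 = 0.7601.

0.76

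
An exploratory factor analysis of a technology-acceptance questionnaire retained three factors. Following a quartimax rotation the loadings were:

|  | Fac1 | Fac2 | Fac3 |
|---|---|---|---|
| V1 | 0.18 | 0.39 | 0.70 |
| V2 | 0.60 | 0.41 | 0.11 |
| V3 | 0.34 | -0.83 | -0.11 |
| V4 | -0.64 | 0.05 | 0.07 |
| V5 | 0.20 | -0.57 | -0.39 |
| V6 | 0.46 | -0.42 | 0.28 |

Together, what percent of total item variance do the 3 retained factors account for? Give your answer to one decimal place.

Communalities: 0.6745, 0.5402, 0.8166, 0.4170, 0.5170, 0.4664; Σh² = 3.4317.
Total variance with 6 standardized items is 6, so the solution explains 3.4317/6 = 0.5720 = 57.20%.

57.2%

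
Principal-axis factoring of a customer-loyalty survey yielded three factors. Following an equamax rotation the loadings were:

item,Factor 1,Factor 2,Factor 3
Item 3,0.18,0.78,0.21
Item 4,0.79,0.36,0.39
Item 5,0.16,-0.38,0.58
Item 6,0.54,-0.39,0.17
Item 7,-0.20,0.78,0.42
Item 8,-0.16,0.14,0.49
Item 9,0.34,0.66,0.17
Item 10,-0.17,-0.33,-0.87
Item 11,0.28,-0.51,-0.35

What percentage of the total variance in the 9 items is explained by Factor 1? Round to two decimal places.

14.02%

SS loadings for Factor 1 = 0.18² + 0.79² + 0.16² + 0.54² + (-0.20)² + (-0.16)² + 0.34² + (-0.17)² + 0.28² = 1.2622
With 9 standardized items, total variance = 9. Proportion = 1.2622/9 = 0.1402 → 14.02%.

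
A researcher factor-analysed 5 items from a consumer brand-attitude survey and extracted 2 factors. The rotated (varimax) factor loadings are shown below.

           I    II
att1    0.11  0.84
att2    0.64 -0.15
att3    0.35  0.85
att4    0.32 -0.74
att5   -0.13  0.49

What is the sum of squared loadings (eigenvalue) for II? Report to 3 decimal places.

SS loadings for II = 0.84² + (-0.15)² + 0.85² + (-0.74)² + 0.49² = 0.7056 + 0.0225 + 0.7225 + 0.5476 + 0.2401 = 2.2383

2.238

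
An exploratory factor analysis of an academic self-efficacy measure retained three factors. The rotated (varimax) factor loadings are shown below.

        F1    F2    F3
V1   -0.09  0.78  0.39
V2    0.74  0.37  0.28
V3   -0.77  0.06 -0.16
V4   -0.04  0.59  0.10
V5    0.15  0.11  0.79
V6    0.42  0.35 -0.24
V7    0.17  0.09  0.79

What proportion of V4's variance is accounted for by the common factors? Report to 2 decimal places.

h² = (-0.04)² + 0.59² + 0.10² = 0.0016 + 0.3481 + 0.0100 = 0.3597

0.36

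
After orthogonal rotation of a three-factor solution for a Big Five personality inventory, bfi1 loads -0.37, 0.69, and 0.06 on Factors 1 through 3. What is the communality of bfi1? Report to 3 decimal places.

h² = (-0.37)² + 0.69² + 0.06² = 0.1369 + 0.4761 + 0.0036 = 0.6166

0.617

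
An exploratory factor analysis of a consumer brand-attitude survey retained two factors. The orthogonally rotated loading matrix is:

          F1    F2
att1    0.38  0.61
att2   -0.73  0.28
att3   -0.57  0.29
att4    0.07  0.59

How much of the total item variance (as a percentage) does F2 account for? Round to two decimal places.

22.07%

SS loadings for F2 = 0.61² + 0.28² + 0.29² + 0.59² = 0.8827
With 4 standardized items, total variance = 4. Proportion = 0.8827/4 = 0.2207 → 22.07%.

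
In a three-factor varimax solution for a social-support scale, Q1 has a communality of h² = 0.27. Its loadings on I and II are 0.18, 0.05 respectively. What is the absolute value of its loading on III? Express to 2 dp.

0.48

Under orthogonal rotation h² = Σλ², so λ_III² = h² − (0.0349) = 0.27 − 0.0349 = 0.2351.
|λ| = √0.2351 = 0.4849.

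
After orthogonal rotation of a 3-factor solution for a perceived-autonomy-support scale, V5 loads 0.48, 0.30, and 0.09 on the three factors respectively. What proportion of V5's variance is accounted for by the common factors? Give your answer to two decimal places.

0.33

h² = 0.48² + 0.30² + 0.09² = 0.2304 + 0.0900 + 0.0081 = 0.3285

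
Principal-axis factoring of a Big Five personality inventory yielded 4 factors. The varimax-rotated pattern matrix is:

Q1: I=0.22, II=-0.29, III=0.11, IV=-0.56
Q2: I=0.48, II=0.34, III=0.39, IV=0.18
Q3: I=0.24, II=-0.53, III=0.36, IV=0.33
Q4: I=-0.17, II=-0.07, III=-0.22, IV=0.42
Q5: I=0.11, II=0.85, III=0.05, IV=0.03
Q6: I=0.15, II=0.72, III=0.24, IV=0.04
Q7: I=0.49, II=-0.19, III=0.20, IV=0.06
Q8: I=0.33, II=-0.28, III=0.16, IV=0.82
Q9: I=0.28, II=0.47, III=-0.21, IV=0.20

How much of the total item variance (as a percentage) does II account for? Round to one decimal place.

22.9%

SS loadings for II = (-0.29)² + 0.34² + (-0.53)² + (-0.07)² + 0.85² + 0.72² + (-0.19)² + (-0.28)² + 0.47² = 2.0618
With 9 standardized items, total variance = 9. Proportion = 2.0618/9 = 0.2291 → 22.91%.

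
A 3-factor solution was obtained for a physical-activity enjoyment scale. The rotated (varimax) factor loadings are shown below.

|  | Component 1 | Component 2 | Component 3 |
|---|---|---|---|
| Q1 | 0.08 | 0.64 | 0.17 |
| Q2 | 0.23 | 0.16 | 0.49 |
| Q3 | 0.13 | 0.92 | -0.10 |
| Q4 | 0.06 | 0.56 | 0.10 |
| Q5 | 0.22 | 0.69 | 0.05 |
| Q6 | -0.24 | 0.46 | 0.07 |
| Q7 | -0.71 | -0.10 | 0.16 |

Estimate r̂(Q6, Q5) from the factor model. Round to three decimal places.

r̂ = Σ λ_i·λ_j across factors = (-0.24)(0.22) + (0.46)(0.69) + (0.07)(0.05)
  = -0.0528 +0.3174 +0.0035 = 0.2681

0.268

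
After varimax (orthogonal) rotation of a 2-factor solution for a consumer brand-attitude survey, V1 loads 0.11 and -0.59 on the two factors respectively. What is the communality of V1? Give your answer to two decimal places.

h² = 0.11² + (-0.59)² = 0.0121 + 0.3481 = 0.3602

0.36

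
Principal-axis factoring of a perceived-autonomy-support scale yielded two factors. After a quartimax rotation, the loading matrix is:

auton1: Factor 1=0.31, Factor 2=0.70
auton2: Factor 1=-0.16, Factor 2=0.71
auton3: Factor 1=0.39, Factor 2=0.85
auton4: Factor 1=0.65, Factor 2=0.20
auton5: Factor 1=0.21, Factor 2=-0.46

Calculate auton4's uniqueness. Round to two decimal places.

h² = 0.65² + 0.20² = 0.4225 + 0.0400 = 0.4625
Uniqueness u² = 1 − h² = 1 − 0.4625 = 0.5375

0.54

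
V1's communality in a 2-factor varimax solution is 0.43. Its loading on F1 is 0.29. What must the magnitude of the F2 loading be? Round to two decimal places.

Under orthogonal rotation h² = Σλ², so λ_F2² = h² − (0.0841) = 0.43 − 0.0841 = 0.3459.
|λ| = √0.3459 = 0.5881.

0.59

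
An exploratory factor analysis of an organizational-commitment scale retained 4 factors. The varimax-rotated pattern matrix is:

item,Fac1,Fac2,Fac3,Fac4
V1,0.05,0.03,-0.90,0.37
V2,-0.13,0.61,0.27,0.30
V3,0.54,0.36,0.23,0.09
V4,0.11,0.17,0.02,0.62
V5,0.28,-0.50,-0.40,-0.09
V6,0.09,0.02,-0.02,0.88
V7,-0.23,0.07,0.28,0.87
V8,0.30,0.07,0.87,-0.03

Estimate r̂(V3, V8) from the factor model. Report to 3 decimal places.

r̂ = Σ λ_i·λ_j across factors = (0.54)(0.30) + (0.36)(0.07) + (0.23)(0.87) + (0.09)(-0.03)
  = +0.1620 +0.0252 +0.2001 -0.0027 = 0.3846

0.385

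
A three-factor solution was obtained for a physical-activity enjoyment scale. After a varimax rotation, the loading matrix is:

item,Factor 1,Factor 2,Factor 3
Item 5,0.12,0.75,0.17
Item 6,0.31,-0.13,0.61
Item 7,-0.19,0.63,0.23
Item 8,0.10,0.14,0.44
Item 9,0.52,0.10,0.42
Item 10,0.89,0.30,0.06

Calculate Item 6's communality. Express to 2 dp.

h² = 0.31² + (-0.13)² + 0.61² = 0.0961 + 0.0169 + 0.3721 = 0.4851

0.49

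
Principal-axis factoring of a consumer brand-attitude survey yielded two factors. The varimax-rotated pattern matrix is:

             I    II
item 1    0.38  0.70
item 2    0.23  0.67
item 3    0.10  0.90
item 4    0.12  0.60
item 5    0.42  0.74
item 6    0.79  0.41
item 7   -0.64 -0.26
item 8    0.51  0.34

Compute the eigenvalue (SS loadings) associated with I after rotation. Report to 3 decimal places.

1.692

SS loadings for I = 0.38² + 0.23² + 0.10² + 0.12² + 0.42² + 0.79² + (-0.64)² + 0.51² = 0.1444 + 0.0529 + 0.0100 + 0.0144 + 0.1764 + 0.6241 + 0.4096 + 0.2601 = 1.6919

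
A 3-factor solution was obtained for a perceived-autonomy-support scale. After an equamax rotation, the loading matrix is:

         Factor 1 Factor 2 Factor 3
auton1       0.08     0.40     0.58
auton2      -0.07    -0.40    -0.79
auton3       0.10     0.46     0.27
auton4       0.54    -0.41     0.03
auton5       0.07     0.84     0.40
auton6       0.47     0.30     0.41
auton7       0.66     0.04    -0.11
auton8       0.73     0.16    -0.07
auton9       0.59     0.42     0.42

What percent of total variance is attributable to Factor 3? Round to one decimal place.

17.3%

SS loadings for Factor 3 = 0.58² + (-0.79)² + 0.27² + 0.03² + 0.40² + 0.41² + (-0.11)² + (-0.07)² + 0.42² = 1.5558
With 9 standardized items, total variance = 9. Proportion = 1.5558/9 = 0.1729 → 17.29%.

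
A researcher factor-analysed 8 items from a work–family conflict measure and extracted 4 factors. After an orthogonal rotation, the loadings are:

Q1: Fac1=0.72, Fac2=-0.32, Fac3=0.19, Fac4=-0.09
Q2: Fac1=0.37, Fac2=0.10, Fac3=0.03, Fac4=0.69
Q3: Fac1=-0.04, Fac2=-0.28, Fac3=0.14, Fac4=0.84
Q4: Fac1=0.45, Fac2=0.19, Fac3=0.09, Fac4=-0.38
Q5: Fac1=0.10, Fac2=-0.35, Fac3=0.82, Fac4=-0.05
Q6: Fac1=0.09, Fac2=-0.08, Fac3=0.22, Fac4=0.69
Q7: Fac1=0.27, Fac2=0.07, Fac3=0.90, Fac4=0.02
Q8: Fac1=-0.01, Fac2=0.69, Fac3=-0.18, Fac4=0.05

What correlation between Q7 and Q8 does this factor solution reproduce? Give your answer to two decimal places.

-0.12

r̂ = Σ λ_i·λ_j across factors = (0.27)(-0.01) + (0.07)(0.69) + (0.90)(-0.18) + (0.02)(0.05)
  = -0.0027 +0.0483 -0.1620 +0.0010 = -0.1154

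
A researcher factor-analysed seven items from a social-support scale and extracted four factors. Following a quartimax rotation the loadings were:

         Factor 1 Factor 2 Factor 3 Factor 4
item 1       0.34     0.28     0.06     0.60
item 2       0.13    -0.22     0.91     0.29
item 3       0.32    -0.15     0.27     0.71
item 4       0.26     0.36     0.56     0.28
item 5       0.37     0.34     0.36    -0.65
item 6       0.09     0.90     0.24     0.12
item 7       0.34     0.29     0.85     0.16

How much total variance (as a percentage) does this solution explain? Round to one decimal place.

SS loadings by factor: 0.5631, 1.2886, 2.1279, 1.4891; total = 5.4687.
Total variance with 7 standardized items is 7, so the solution explains 5.4687/7 = 0.7812 = 78.12%.

78.1%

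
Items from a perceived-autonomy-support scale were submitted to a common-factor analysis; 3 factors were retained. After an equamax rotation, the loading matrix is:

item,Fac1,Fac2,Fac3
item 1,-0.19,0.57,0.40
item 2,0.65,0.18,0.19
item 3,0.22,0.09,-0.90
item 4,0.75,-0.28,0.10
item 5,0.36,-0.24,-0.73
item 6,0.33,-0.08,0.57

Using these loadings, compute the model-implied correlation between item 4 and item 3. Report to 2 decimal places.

0.05

r̂ = Σ λ_i·λ_j across factors = (0.75)(0.22) + (-0.28)(0.09) + (0.10)(-0.90)
  = +0.1650 -0.0252 -0.0900 = 0.0498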